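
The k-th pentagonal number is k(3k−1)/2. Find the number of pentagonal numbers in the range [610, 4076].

The n-th pentagonal number is n(3n−1)/2.
Smallest index with value ≥ 610: n = 21 (giving 651).
Largest index with value ≤ 4076: n = 52 (giving 4030).
Indices 21 through 52: 32 terms.

32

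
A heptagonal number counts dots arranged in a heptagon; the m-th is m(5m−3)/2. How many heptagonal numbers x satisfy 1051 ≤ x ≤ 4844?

24

The n-th heptagonal number is n(5n−3)/2.
Smallest index with value ≥ 1051: n = 21 (giving 1071).
Largest index with value ≤ 4844: n = 44 (giving 4774).
Indices 21 through 44: 24 terms.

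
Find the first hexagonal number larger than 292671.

292995

Solve n(2n−1) > 292671 for integer n.
The largest n with value ≤ 292671 is 382 (since 291466 ≤ 292671 < 292995), so the first above is n = 383, value 292995.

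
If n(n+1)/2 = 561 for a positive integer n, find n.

33

Set n(n+1)/2 = 561, giving n² + n − 1122 = 0.
So n = (-1 + 67) / 2 = 66/2 = 33.
Check: 33·34/2 = 561. ✓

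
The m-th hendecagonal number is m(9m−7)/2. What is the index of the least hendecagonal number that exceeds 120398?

164

Solve n(9n−7)/2 > 120398 for integer n.
The largest n with value ≤ 120398 is 163 (since 118990 ≤ 120398 < 120458), so the first above is n = 164, value 120458.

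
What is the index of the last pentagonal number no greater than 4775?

Solve n(3n−1)/2 ≤ 4775 for integer n.
n = 56 gives 4676 ≤ 4775, while n = 57 gives 4845 > 4775; so the answer is index 56.

56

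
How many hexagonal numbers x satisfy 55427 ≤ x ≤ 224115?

The n-th hexagonal number is n(2n−1).
Smallest index with value ≥ 55427: n = 167 (giving 55611).
Largest index with value ≤ 224115: n = 335 (giving 224115).
Indices 167 through 335: 169 terms.

169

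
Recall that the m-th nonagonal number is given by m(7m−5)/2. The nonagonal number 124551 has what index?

Set n(7n−5)/2 = 124551, giving 7n² − 5n − 249102 = 0.
The discriminant is 25 + 56·124551 = 6974881, and √6974881 = 2641.
So n = (5 + 2641) / 14 = 2646/14 = 189.

189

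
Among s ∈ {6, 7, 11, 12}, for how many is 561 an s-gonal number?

s = 6: P(6, 17) = 561. ✓
s = 7: P(7, 15) = 540 and P(7, 16) = 616; 561 is not s-gonal.
s = 11: P(11, 11) = 506 and P(11, 12) = 606; 561 is not s-gonal.
s = 12: P(12, 11) = 561. ✓
Hits: s ∈ {6, 12} → 2.

2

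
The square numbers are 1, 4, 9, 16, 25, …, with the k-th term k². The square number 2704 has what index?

We need n² = 2704, so n = √2704 = 52.
Check: 52² = 2704. ✓

52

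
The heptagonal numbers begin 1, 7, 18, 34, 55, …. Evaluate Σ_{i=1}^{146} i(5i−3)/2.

2604056

Σ i(5i−3)/2 = (5Σi² − 3Σi) / 2 over i = 1..146.
Σi = 10731 and Σi² = 1048061.
(5·1048061 − 3·10731) / 2 = 5208112/2 = 2604056.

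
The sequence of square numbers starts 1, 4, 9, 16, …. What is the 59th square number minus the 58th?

117

n² − (n−1)² = 2n − 1, so 59² − 58² = 2·59 − 1 = 117.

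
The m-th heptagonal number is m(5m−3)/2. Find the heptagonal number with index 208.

The 208th heptagonal number is n(5n−3)/2 with n = 208.
208·(5·208 − 3)/2 = 208·1037/2 = 107848.

107848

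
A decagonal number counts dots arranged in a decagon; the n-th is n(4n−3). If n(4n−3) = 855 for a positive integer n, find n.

15

Set n(4n−3) = 855, giving 4n² − 3n − 855 = 0.
The discriminant is 9 + 16·855 = 13689, and √13689 = 117.
So n = (3 + 117) / 8 = 120/8 = 15.
Check: 15·(4·15 − 3) = 855. ✓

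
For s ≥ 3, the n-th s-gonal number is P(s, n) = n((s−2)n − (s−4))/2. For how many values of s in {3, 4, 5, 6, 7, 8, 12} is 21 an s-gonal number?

s = 3: P(3, 6) = 21. ✓
s = 4: P(4, 4) = 16 and P(4, 5) = 25; 21 is not s-gonal.
s = 5: P(5, 3) = 12 and P(5, 4) = 22; 21 is not s-gonal.
s = 6: P(6, 3) = 15 and P(6, 4) = 28; 21 is not s-gonal.
s = 7: P(7, 3) = 18 and P(7, 4) = 34; 21 is not s-gonal.
s = 8: P(8, 3) = 21. ✓
s = 12: P(12, 2) = 12 and P(12, 3) = 33; 21 is not s-gonal.
Hits: s ∈ {3, 8} → 2.

2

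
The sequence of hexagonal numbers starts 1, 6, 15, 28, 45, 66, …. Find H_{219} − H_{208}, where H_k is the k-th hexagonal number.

9383

219·(2·219 − 1) = 95703 and 208·(2·208 − 1) = 86320.
Difference: 95703 − 86320 = 9383.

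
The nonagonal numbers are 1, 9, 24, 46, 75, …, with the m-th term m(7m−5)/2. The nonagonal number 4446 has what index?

Set n(7n−5)/2 = 4446, giving 7n² − 5n − 8892 = 0.
The discriminant is 25 + 56·4446 = 249001, and √249001 = 499.
So n = (5 + 499) / 14 = 504/14 = 36.

36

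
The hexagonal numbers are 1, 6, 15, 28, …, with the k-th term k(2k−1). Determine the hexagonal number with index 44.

44·(2·44 − 1) = 44·87 = 3828.

3828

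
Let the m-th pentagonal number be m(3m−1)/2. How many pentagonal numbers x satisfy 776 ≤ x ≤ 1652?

11

The n-th pentagonal number is n(3n−1)/2.
Smallest index with value ≥ 776: n = 23 (giving 782).
Largest index with value ≤ 1652: n = 33 (giving 1617).
Indices 23 through 33: 11 terms.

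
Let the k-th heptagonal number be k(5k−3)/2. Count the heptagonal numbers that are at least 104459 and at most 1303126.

518

The n-th heptagonal number is n(5n−3)/2.
Smallest index with value ≥ 104459: n = 205 (giving 104755).
Largest index with value ≤ 1303126: n = 722 (giving 1302127).
Indices 205 through 722: 518 terms.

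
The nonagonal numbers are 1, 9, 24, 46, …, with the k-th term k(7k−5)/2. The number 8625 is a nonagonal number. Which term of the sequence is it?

Set n(7n−5)/2 = 8625, giving 7n² − 5n − 17250 = 0.
The discriminant is 25 + 56·8625 = 483025, and √483025 = 695.
So n = (5 + 695) / 14 = 700/14 = 50.

50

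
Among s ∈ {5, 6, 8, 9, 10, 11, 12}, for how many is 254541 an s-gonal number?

s = 5: P(5, 412) = 254410 and P(5, 413) = 255647; 254541 is not s-gonal.
s = 6: P(6, 357) = 254541. ✓
s = 8: P(8, 291) = 253461 and P(8, 292) = 255208; 254541 is not s-gonal.
s = 9: P(9, 270) = 254475 and P(9, 271) = 256366; 254541 is not s-gonal.
s = 10: P(10, 252) = 253260 and P(10, 253) = 255277; 254541 is not s-gonal.
s = 11: P(11, 238) = 254065 and P(11, 239) = 256208; 254541 is not s-gonal.
s = 12: P(12, 226) = 254476 and P(12, 227) = 256737; 254541 is not s-gonal.
Hits: s ∈ {6} → 1.

1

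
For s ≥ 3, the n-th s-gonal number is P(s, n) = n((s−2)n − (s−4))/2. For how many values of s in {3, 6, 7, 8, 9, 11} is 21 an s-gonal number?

s = 3: P(3, 6) = 21. ✓
s = 6: P(6, 3) = 15 and P(6, 4) = 28; 21 is not s-gonal.
s = 7: P(7, 3) = 18 and P(7, 4) = 34; 21 is not s-gonal.
s = 8: P(8, 3) = 21. ✓
s = 9: P(9, 2) = 9 and P(9, 3) = 24; 21 is not s-gonal.
s = 11: P(11, 2) = 11 and P(11, 3) = 30; 21 is not s-gonal.
Hits: s ∈ {3, 8} → 2.

2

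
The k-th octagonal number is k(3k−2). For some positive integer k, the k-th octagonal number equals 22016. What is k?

Set n(3n−2) = 22016, giving 3n² − 2n − 22016 = 0.
So n = (2 + 514) / 6 = 516/6 = 86.

86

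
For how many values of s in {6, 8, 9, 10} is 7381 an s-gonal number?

1

s = 6: P(6, 61) = 7381. ✓
s = 8: P(8, 49) = 7105 and P(8, 50) = 7400; 7381 is not s-gonal.
s = 9: P(9, 46) = 7291 and P(9, 47) = 7614; 7381 is not s-gonal.
s = 10: P(10, 43) = 7267 and P(10, 44) = 7612; 7381 is not s-gonal.
Hits: s ∈ {6} → 1.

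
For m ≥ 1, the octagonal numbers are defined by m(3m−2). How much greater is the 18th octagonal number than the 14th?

18·(3·18 − 2) = 936 and 14·(3·14 − 2) = 560.
Difference: 936 − 560 = 376.

376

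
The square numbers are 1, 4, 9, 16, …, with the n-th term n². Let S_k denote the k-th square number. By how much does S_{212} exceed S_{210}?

212² = 44944 and 210² = 44100.
Difference: 44944 − 44100 = 844.

844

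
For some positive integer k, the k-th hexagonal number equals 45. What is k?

Set n(2n−1) = 45, giving 2n² − n − 45 = 0.
The discriminant is 1 + 8·45 = 361, and √361 = 19.
So n = (1 + 19) / 4 = 20/4 = 5.
Check: 5·(2·5 − 1) = 45. ✓

5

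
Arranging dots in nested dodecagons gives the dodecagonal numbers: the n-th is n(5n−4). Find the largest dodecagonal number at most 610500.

607609

Solve n(5n−4) ≤ 610500 for integer n.
n = 349 gives 607609 ≤ 610500, while n = 350 gives 611100 > 610500; so the answer is 607609.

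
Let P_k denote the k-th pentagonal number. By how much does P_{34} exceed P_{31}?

291

34·(3·34 − 1)/2 = 1717 and 31·(3·31 − 1)/2 = 1426.
Difference: 1717 − 1426 = 291.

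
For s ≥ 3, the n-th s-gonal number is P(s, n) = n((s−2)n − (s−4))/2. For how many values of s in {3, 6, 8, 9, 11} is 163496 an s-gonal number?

s = 3: P(3, 571) = 163306 and P(3, 572) = 163878; 163496 is not s-gonal.
s = 6: P(6, 286) = 163306 and P(6, 287) = 164451; 163496 is not s-gonal.
s = 8: P(8, 233) = 162401 and P(8, 234) = 163800; 163496 is not s-gonal.
s = 9: P(9, 216) = 162756 and P(9, 217) = 164269; 163496 is not s-gonal.
s = 11: P(11, 191) = 163496. ✓
Hits: s ∈ {11} → 1.

1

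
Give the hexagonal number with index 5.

The 5th hexagonal number is n(2n−1) with n = 5.
5·(2·5 − 1) = 5·9 = 45.

45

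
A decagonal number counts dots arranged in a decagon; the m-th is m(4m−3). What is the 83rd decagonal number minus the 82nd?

657

Consecutive decagonal numbers differ by 8n − 7: here 8·83 − 7 = 657.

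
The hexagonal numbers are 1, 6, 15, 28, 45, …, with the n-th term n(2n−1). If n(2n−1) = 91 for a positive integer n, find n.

Set n(2n−1) = 91, giving 2n² − n − 91 = 0.
So n = (1 + 27) / 4 = 28/4 = 7.

7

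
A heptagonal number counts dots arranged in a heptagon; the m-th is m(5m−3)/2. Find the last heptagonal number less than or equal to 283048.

Solve n(5n−3)/2 ≤ 283048 for integer n.
n = 336 gives 281736 ≤ 283048, while n = 337 gives 283417 > 283048; so the answer is 281736.

281736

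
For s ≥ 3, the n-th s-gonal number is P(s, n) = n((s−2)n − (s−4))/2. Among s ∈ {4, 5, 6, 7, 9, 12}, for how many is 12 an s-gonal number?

s = 4: P(4, 3) = 9 and P(4, 4) = 16; 12 is not s-gonal.
s = 5: P(5, 3) = 12. ✓
s = 6: P(6, 2) = 6 and P(6, 3) = 15; 12 is not s-gonal.
s = 7: P(7, 2) = 7 and P(7, 3) = 18; 12 is not s-gonal.
s = 9: P(9, 2) = 9 and P(9, 3) = 24; 12 is not s-gonal.
s = 12: P(12, 2) = 12. ✓
Hits: s ∈ {5, 12} → 2.

2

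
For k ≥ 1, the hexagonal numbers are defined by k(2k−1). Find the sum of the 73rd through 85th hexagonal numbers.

Σ i(2i−1) = 2Σi² − Σi over i = 73..85.
Σi = 3655 − 2628 = 1027 and Σi² = 208335 − 127020 = 81315.
2·81315 − 1·1027 = 161603.

161603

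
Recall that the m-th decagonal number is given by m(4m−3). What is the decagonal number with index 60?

14220

60·(4·60 − 3) = 60·237 = 14220.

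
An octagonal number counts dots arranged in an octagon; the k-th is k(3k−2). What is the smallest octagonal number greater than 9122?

9296

Solve n(3n−2) > 9122 for integer n.
The largest n with value ≤ 9122 is 55 (since 8965 ≤ 9122 < 9296), so the first above is n = 56, value 9296.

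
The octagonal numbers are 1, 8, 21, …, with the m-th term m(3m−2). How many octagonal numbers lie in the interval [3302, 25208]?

59

The n-th octagonal number is n(3n−2).
Smallest index with value ≥ 3302: n = 34 (giving 3400).
Largest index with value ≤ 25208: n = 92 (giving 25208).
Indices 34 through 92: 59 terms.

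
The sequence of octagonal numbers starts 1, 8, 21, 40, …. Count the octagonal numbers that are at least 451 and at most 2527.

The n-th octagonal number is n(3n−2).
Smallest index with value ≥ 451: n = 13 (giving 481).
Largest index with value ≤ 2527: n = 29 (giving 2465).
Indices 13 through 29: 17 terms.

17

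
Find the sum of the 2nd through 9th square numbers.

Σ_{i=2}^{9} i² = 285 − 1 = 284.

284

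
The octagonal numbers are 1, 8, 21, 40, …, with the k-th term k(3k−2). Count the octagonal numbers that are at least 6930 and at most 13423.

19

The n-th octagonal number is n(3n−2).
Smallest index with value ≥ 6930: n = 49 (giving 7105).
Largest index with value ≤ 13423: n = 67 (giving 13333).
Indices 49 through 67: 19 terms.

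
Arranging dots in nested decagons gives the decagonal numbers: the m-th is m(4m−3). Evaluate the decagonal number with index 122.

59170

The 122nd decagonal number is n(4n−3) with n = 122.
122·(4·122 − 3) = 122·485 = 59170.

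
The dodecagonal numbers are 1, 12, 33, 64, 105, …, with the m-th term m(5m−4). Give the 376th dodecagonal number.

The 376th dodecagonal number is n(5n−4) with n = 376.
376·(5·376 − 4) = 376·1876 = 705376.

705376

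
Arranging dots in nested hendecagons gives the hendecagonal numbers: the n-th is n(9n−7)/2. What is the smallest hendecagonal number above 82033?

82756

Solve n(9n−7)/2 > 82033 for integer n.
The largest n with value ≤ 82033 is 135 (since 81540 ≤ 82033 < 82756), so the first above is n = 136, value 82756.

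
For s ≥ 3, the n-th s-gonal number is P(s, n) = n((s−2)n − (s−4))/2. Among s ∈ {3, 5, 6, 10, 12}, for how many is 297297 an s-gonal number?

s = 3: P(3, 770) = 296835 and P(3, 771) = 297606; 297297 is not s-gonal.
s = 5: P(5, 445) = 296815 and P(5, 446) = 298151; 297297 is not s-gonal.
s = 6: P(6, 385) = 296065 and P(6, 386) = 297606; 297297 is not s-gonal.
s = 10: P(10, 273) = 297297. ✓
s = 12: P(12, 244) = 296704 and P(12, 245) = 299145; 297297 is not s-gonal.
Hits: s ∈ {10} → 1.

1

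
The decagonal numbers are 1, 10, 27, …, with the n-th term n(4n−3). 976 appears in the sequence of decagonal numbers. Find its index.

16

Set n(4n−3) = 976, giving 4n² − 3n − 976 = 0.
The discriminant is 9 + 16·976 = 15625, and √15625 = 125.
So n = (3 + 125) / 8 = 128/8 = 16.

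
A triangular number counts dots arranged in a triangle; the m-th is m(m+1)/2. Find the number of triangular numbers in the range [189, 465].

The n-th triangular number is n(n+1)/2.
Smallest index with value ≥ 189: n = 19 (giving 190).
Largest index with value ≤ 465: n = 30 (giving 465).
Indices 19 through 30: 12 terms.

12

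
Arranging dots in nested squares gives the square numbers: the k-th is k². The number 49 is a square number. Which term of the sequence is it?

We need n² = 49, so n = √49 = 7.
Check: 7² = 49. ✓

7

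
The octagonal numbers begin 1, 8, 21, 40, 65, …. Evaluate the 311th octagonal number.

289541

The 311th octagonal number is n(3n−2) with n = 311.
311·(3·311 − 2) = 311·931 = 289541.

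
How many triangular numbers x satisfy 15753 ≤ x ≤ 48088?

The n-th triangular number is n(n+1)/2.
Smallest index with value ≥ 15753: n = 177 (giving 15753).
Largest index with value ≤ 48088: n = 309 (giving 47895).
Indices 177 through 309: 133 terms.

133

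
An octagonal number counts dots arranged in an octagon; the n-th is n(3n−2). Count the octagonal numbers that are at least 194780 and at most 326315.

The n-th octagonal number is n(3n−2).
Smallest index with value ≥ 194780: n = 256 (giving 196096).
Largest index with value ≤ 326315: n = 330 (giving 326040).
Indices 256 through 330: 75 terms.

75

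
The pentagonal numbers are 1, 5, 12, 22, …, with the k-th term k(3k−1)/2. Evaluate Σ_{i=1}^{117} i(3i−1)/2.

807651

Σ i(3i−1)/2 = (3Σi² − Σi) / 2 over i = 1..117.
Σi = 6903 and Σi² = 540735.
(3·540735 − 1·6903) / 2 = 1615302/2 = 807651.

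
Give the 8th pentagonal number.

92

8·(3·8 − 1)/2 = 8·23/2 = 92.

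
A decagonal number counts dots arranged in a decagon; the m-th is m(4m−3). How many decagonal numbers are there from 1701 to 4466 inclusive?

13

The n-th decagonal number is n(4n−3).
Smallest index with value ≥ 1701: n = 21 (giving 1701).
Largest index with value ≤ 4466: n = 33 (giving 4257).
Indices 21 through 33: 13 terms.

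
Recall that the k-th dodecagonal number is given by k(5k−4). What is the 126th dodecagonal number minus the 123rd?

126·(5·126 − 4) = 78876 and 123·(5·123 − 4) = 75153.
Difference: 78876 − 75153 = 3723.

3723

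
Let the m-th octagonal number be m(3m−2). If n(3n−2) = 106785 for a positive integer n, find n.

189

Set n(3n−2) = 106785, giving 3n² − 2n − 106785 = 0.
The discriminant is 4 + 12·106785 = 1281424, and √1281424 = 1132.
So n = (2 + 1132) / 6 = 1134/6 = 189.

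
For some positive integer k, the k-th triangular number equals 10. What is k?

Set n(n+1)/2 = 10, giving n² + n − 20 = 0.
The discriminant is 1 + 8·10 = 81, and √81 = 9.
So n = (-1 + 9) / 2 = 8/2 = 4.

4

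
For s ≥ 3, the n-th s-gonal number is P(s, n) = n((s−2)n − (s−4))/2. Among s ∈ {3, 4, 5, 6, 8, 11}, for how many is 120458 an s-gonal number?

s = 3: P(3, 490) = 120295 and P(3, 491) = 120786; 120458 is not s-gonal.
s = 4: P(4, 347) = 120409 and P(4, 348) = 121104; 120458 is not s-gonal.
s = 5: P(5, 283) = 119992 and P(5, 284) = 120842; 120458 is not s-gonal.
s = 6: P(6, 245) = 119805 and P(6, 246) = 120786; 120458 is not s-gonal.
s = 8: P(8, 200) = 119600 and P(8, 201) = 120801; 120458 is not s-gonal.
s = 11: P(11, 164) = 120458. ✓
Hits: s ∈ {11} → 1.

1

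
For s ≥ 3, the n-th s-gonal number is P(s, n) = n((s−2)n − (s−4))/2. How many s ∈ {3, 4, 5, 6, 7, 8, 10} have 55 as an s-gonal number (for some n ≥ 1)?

2

s = 3: P(3, 10) = 55. ✓
s = 4: P(4, 7) = 49 and P(4, 8) = 64; 55 is not s-gonal.
s = 5: P(5, 6) = 51 and P(5, 7) = 70; 55 is not s-gonal.
s = 6: P(6, 5) = 45 and P(6, 6) = 66; 55 is not s-gonal.
s = 7: P(7, 5) = 55. ✓
s = 8: P(8, 4) = 40 and P(8, 5) = 65; 55 is not s-gonal.
s = 10: P(10, 4) = 52 and P(10, 5) = 85; 55 is not s-gonal.
Hits: s ∈ {3, 7} → 2.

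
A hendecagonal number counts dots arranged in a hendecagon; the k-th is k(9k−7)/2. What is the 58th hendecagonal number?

The 58th hendecagonal number is n(9n−7)/2 with n = 58.
58·(9·58 − 7)/2 = 58·515/2 = 14935.

14935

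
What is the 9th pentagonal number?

117

The 9th pentagonal number is n(3n−1)/2 with n = 9.
9·(3·9 − 1)/2 = 9·26/2 = 9·13 = 117.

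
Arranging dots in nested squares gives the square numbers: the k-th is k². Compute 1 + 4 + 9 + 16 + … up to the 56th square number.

Σ_{i=1}^{56} i² = 56·57·113/6 = 60116.

60116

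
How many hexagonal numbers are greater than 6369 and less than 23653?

The n-th hexagonal number is n(2n−1).
Smallest index with value > 6369: n = 57 (giving 6441).
Largest index with value < 23653: n = 108 (giving 23220).
Indices 57 through 108: 52 terms.

52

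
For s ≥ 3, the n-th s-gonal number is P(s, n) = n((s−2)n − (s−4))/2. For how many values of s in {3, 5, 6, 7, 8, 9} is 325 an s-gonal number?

3

s = 3: P(3, 25) = 325. ✓
s = 5: P(5, 14) = 287 and P(5, 15) = 330; 325 is not s-gonal.
s = 6: P(6, 13) = 325. ✓
s = 7: P(7, 11) = 286 and P(7, 12) = 342; 325 is not s-gonal.
s = 8: P(8, 10) = 280 and P(8, 11) = 341; 325 is not s-gonal.
s = 9: P(9, 10) = 325. ✓
Hits: s ∈ {3, 6, 9} → 3.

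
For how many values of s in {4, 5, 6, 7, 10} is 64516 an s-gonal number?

1

s = 4: P(4, 254) = 64516. ✓
s = 5: P(5, 207) = 64170 and P(5, 208) = 64792; 64516 is not s-gonal.
s = 6: P(6, 179) = 63903 and P(6, 180) = 64620; 64516 is not s-gonal.
s = 7: P(7, 160) = 63760 and P(7, 161) = 64561; 64516 is not s-gonal.
s = 10: P(10, 127) = 64135 and P(10, 128) = 65152; 64516 is not s-gonal.
Hits: s ∈ {4} → 1.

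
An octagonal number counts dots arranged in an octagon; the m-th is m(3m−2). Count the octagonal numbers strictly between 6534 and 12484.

17

The n-th octagonal number is n(3n−2).
Smallest index with value > 6534: n = 48 (giving 6816).
Largest index with value < 12484: n = 64 (giving 12160).
Indices 48 through 64: 17 terms.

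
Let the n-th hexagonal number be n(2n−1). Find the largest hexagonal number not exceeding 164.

Solve n(2n−1) ≤ 164 for integer n.
n = 9 gives 153 ≤ 164, while n = 10 gives 190 > 164; so the answer is 153.

153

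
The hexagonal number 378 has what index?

14

Set n(2n−1) = 378, giving 2n² − n − 378 = 0.
So n = (1 + 55) / 4 = 56/4 = 14.
Check: 14·(2·14 − 1) = 378. ✓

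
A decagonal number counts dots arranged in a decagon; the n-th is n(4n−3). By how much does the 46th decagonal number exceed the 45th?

361

Consecutive decagonal numbers differ by 8n − 7: here 8·46 − 7 = 361.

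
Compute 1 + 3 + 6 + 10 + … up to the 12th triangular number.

364

Σ i(i+1)/2 = (Σi² + Σi) / 2 over i = 1..12.
Σi = 78 and Σi² = 650.
(1·650 + 1·78) / 2 = 728/2 = 364.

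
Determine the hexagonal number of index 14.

378

The 14th hexagonal number is n(2n−1) with n = 14.
14·(2·14 − 1) = 14·27 = 378.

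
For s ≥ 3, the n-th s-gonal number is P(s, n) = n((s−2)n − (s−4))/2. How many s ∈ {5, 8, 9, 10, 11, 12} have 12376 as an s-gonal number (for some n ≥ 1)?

s = 5: P(5, 91) = 12376. ✓
s = 8: P(8, 64) = 12160 and P(8, 65) = 12545; 12376 is not s-gonal.
s = 9: P(9, 59) = 12036 and P(9, 60) = 12450; 12376 is not s-gonal.
s = 10: P(10, 56) = 12376. ✓
s = 11: P(11, 52) = 11986 and P(11, 53) = 12455; 12376 is not s-gonal.
s = 12: P(12, 50) = 12300 and P(12, 51) = 12801; 12376 is not s-gonal.
Hits: s ∈ {5, 10} → 2.

2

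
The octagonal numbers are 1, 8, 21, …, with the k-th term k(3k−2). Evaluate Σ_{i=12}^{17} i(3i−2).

3663

Σ i(3i−2) = 3Σi² − 2Σi over i = 12..17.
Σi = 153 − 66 = 87 and Σi² = 1785 − 506 = 1279.
3·1279 − 2·87 = 3663.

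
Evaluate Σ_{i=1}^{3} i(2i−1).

Σ i(2i−1) = 2Σi² − Σi over i = 1..3.
Σi = 6 and Σi² = 14.
2·14 − 1·6 = 22.

22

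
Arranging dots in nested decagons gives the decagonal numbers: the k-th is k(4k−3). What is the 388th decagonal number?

601012

The 388th decagonal number is n(4n−3) with n = 388.
388·(4·388 − 3) = 388·1549 = 601012.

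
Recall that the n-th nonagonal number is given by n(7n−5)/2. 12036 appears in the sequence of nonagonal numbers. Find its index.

Set n(7n−5)/2 = 12036, giving 7n² − 5n − 24072 = 0.
The discriminant is 25 + 56·12036 = 674041, and √674041 = 821.
So n = (5 + 821) / 14 = 826/14 = 59.

59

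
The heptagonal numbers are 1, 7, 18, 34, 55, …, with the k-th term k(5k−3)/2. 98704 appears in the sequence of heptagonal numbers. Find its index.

199

Set n(5n−3)/2 = 98704, giving 5n² − 3n − 197408 = 0.
The discriminant is 9 + 40·98704 = 3948169, and √3948169 = 1987.
So n = (3 + 1987) / 10 = 1990/10 = 199.
Check: 199·(5·199 − 3)/2 = 98704. ✓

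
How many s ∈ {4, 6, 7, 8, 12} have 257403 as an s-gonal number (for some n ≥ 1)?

1

s = 4: P(4, 507) = 257049 and P(4, 508) = 258064; 257403 is not s-gonal.
s = 6: P(6, 359) = 257403. ✓
s = 7: P(7, 321) = 257121 and P(7, 322) = 258727; 257403 is not s-gonal.
s = 8: P(8, 293) = 256961 and P(8, 294) = 258720; 257403 is not s-gonal.
s = 12: P(12, 227) = 256737 and P(12, 228) = 259008; 257403 is not s-gonal.
Hits: s ∈ {6} → 1.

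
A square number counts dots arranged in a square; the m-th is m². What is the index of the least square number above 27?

Solve n² > 27 for integer n.
The largest n with value ≤ 27 is 5 (since 25 ≤ 27 < 36), so the first above is n = 6, value 36.

6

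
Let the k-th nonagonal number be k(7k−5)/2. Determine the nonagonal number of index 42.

6069

The 42nd nonagonal number is n(7n−5)/2 with n = 42.
42·(7·42 − 5)/2 = 42·289/2 = 6069.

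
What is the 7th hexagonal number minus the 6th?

25

Consecutive hexagonal numbers differ by 4n − 3: here 4·7 − 3 = 25.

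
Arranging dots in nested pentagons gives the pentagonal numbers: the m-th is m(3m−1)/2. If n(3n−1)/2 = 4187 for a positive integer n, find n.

Set n(3n−1)/2 = 4187, giving 3n² − n − 8374 = 0.
The discriminant is 1 + 24·4187 = 100489, and √100489 = 317.
So n = (1 + 317) / 6 = 318/6 = 53.

53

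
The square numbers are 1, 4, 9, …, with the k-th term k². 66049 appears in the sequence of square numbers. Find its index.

257

We need n² = 66049, so n = √66049 = 257.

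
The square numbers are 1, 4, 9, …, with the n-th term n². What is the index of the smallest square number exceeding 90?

Solve n² > 90 for integer n.
The largest n with value ≤ 90 is 9 (since 81 ≤ 90 < 100), so the first above is n = 10, value 100.

10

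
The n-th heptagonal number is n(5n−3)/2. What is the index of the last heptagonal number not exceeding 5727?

48

Solve n(5n−3)/2 ≤ 5727 for integer n.
n = 48 gives 5688 ≤ 5727, while n = 49 gives 5929 > 5727; so the answer is index 48.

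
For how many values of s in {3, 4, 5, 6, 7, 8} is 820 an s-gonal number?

s = 3: P(3, 40) = 820. ✓
s = 4: P(4, 28) = 784 and P(4, 29) = 841; 820 is not s-gonal.
s = 5: P(5, 23) = 782 and P(5, 24) = 852; 820 is not s-gonal.
s = 6: P(6, 20) = 780 and P(6, 21) = 861; 820 is not s-gonal.
s = 7: P(7, 18) = 783 and P(7, 19) = 874; 820 is not s-gonal.
s = 8: P(8, 16) = 736 and P(8, 17) = 833; 820 is not s-gonal.
Hits: s ∈ {3} → 1.

1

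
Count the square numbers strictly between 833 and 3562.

31

The n-th square number is n².
Smallest index with value > 833: n = 29 (giving 841).
Largest index with value < 3562: n = 59 (giving 3481).
Indices 29 through 59: 31 terms.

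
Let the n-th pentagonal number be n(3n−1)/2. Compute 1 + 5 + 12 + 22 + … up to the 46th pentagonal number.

49726

Σ i(3i−1)/2 = (3Σi² − Σi) / 2 over i = 1..46.
Σi = 1081 and Σi² = 33511.
(3·33511 − 1·1081) / 2 = 99452/2 = 49726.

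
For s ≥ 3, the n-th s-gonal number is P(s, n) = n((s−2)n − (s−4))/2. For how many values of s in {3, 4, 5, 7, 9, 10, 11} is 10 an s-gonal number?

2

s = 3: P(3, 4) = 10. ✓
s = 4: P(4, 3) = 9 and P(4, 4) = 16; 10 is not s-gonal.
s = 5: P(5, 2) = 5 and P(5, 3) = 12; 10 is not s-gonal.
s = 7: P(7, 2) = 7 and P(7, 3) = 18; 10 is not s-gonal.
s = 9: P(9, 2) = 9 and P(9, 3) = 24; 10 is not s-gonal.
s = 10: P(10, 2) = 10. ✓
s = 11: P(11, 1) = 1 and P(11, 2) = 11; 10 is not s-gonal.
Hits: s ∈ {3, 10} → 2.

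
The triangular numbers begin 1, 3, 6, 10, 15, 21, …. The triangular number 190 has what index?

19

Set n(n+1)/2 = 190, giving n² + n − 380 = 0.
The discriminant is 1 + 8·190 = 1521, and √1521 = 39.
So n = (-1 + 39) / 2 = 38/2 = 19.
Check: 19·20/2 = 190. ✓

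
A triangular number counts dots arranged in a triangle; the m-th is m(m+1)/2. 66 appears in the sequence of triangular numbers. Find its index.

Set n(n+1)/2 = 66, giving n² + n − 132 = 0.
So n = (-1 + 23) / 2 = 22/2 = 11.

11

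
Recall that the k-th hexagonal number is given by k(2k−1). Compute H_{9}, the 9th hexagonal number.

153

The 9th hexagonal number is n(2n−1) with n = 9.
9·(2·9 − 1) = 9·17 = 153.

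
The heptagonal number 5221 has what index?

46

Set n(5n−3)/2 = 5221, giving 5n² − 3n − 10442 = 0.
The discriminant is 9 + 40·5221 = 208849, and √208849 = 457.
So n = (3 + 457) / 10 = 460/10 = 46.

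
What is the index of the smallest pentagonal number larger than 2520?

Solve n(3n−1)/2 > 2520 for integer n.
The largest n with value ≤ 2520 is 41 (since 2501 ≤ 2520 < 2625), so the first above is n = 42, value 2625.

42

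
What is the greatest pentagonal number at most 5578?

Solve n(3n−1)/2 ≤ 5578 for integer n.
n = 61 gives 5551 ≤ 5578, while n = 62 gives 5735 > 5578; so the answer is 5551.

5551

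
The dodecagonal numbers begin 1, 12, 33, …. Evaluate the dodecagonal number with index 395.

778545

395·(5·395 − 4) = 395·1971 = 778545.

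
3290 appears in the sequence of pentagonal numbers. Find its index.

47

Set n(3n−1)/2 = 3290, giving 3n² − n − 6580 = 0.
So n = (1 + 281) / 6 = 282/6 = 47.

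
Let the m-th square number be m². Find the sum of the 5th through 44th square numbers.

Σ_{i=5}^{44} i² = 29370 − 30 = 29340.

29340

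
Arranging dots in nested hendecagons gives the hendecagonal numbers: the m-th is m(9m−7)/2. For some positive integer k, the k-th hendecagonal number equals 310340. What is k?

Set n(9n−7)/2 = 310340, giving 9n² − 7n − 620680 = 0.
The discriminant is 49 + 72·310340 = 22344529, and √22344529 = 4727.
So n = (7 + 4727) / 18 = 4734/18 = 263.

263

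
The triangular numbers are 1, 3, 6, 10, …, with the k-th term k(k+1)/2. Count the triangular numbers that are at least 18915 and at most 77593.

200

The n-th triangular number is n(n+1)/2.
Smallest index with value ≥ 18915: n = 194 (giving 18915).
Largest index with value ≤ 77593: n = 393 (giving 77421).
Indices 194 through 393: 200 terms.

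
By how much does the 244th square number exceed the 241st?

1455

244² = 59536 and 241² = 58081.
Difference: 59536 − 58081 = 1455.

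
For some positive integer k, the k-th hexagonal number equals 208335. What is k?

323

Set n(2n−1) = 208335, giving 2n² − n − 208335 = 0.
So n = (1 + 1291) / 4 = 1292/4 = 323.
Check: 323·(2·323 − 1) = 208335. ✓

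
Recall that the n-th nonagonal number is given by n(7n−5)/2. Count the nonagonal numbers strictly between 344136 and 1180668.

268

The n-th nonagonal number is n(7n−5)/2.
Smallest index with value > 344136: n = 314 (giving 344301).
Largest index with value < 1180668: n = 581 (giving 1180011).
Indices 314 through 581: 268 terms.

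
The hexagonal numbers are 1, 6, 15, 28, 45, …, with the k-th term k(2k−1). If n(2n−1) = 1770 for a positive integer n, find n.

Set n(2n−1) = 1770, giving 2n² − n − 1770 = 0.
The discriminant is 1 + 8·1770 = 14161, and √14161 = 119.
So n = (1 + 119) / 4 = 120/4 = 30.
Check: 30·(2·30 − 1) = 1770. ✓

30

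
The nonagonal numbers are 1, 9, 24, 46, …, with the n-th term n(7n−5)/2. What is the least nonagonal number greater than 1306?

Solve n(7n−5)/2 > 1306 for integer n.
The largest n with value ≤ 1306 is 19 (since 1216 ≤ 1306 < 1350), so the first above is n = 20, value 1350.

1350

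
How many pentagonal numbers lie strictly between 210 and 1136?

15

The n-th pentagonal number is n(3n−1)/2.
Smallest index with value > 210: n = 13 (giving 247).
Largest index with value < 1136: n = 27 (giving 1080).
Indices 13 through 27: 15 terms.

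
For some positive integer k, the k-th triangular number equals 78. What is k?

12

Set n(n+1)/2 = 78, giving n² + n − 156 = 0.
So n = (-1 + 25) / 2 = 24/2 = 12.
Check: 12·13/2 = 78. ✓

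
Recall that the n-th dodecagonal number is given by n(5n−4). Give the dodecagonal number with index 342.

The 342nd dodecagonal number is n(5n−4) with n = 342.
342·(5·342 − 4) = 342·1706 = 583452.

583452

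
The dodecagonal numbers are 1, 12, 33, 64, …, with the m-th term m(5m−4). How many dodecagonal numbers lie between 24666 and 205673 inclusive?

The n-th dodecagonal number is n(5n−4).
Smallest index with value ≥ 24666: n = 71 (giving 24921).
Largest index with value ≤ 205673: n = 203 (giving 205233).
Indices 71 through 203: 133 terms.

133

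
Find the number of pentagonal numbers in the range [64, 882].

18

The n-th pentagonal number is n(3n−1)/2.
Smallest index with value ≥ 64: n = 7 (giving 70).
Largest index with value ≤ 882: n = 24 (giving 852).
Indices 7 through 24: 18 terms.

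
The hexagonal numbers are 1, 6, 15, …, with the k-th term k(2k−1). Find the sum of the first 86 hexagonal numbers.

Σ i(2i−1) = 2Σi² − Σi over i = 1..86.
Σi = 3741 and Σi² = 215731.
2·215731 − 1·3741 = 427721.

427721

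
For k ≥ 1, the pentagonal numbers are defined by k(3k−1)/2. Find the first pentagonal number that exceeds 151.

176

Solve n(3n−1)/2 > 151 for integer n.
The largest n with value ≤ 151 is 10 (since 145 ≤ 151 < 176), so the first above is n = 11, value 176.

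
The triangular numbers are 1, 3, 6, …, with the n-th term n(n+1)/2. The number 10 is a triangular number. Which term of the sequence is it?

Set n(n+1)/2 = 10, giving n² + n − 20 = 0.
So n = (-1 + 9) / 2 = 8/2 = 4.

4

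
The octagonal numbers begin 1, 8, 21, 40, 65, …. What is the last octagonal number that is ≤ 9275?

Solve n(3n−2) ≤ 9275 for integer n.
n = 55 gives 8965 ≤ 9275, while n = 56 gives 9296 > 9275; so the answer is 8965.

8965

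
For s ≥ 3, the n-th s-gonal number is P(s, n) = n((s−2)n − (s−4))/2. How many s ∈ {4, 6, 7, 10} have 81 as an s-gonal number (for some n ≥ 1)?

s = 4: P(4, 9) = 81. ✓
s = 6: P(6, 6) = 66 and P(6, 7) = 91; 81 is not s-gonal.
s = 7: P(7, 6) = 81. ✓
s = 10: P(10, 4) = 52 and P(10, 5) = 85; 81 is not s-gonal.
Hits: s ∈ {4, 7} → 2.

2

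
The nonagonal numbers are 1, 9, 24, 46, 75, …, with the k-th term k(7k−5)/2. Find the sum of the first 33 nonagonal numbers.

42449

Σ i(7i−5)/2 = (7Σi² − 5Σi) / 2 over i = 1..33.
Σi = 561 and Σi² = 12529.
(7·12529 − 5·561) / 2 = 84898/2 = 42449.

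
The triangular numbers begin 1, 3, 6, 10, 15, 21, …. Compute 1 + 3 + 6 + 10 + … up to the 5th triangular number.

Σ i(i+1)/2 = (Σi² + Σi) / 2 over i = 1..5.
Σi = 15 and Σi² = 55.
(1·55 + 1·15) / 2 = 70/2 = 35.

35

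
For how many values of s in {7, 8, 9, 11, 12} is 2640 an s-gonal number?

s = 7: P(7, 32) = 2512 and P(7, 33) = 2673; 2640 is not s-gonal.
s = 8: P(8, 30) = 2640. ✓
s = 9: P(9, 27) = 2484 and P(9, 28) = 2674; 2640 is not s-gonal.
s = 11: P(11, 24) = 2508 and P(11, 25) = 2725; 2640 is not s-gonal.
s = 12: P(12, 23) = 2553 and P(12, 24) = 2784; 2640 is not s-gonal.
Hits: s ∈ {8} → 1.

1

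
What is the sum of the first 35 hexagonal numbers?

Σ i(2i−1) = 2Σi² − Σi over i = 1..35.
Σi = 630 and Σi² = 14910.
2·14910 − 1·630 = 29190.

29190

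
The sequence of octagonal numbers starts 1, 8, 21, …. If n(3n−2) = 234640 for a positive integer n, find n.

280

Set n(3n−2) = 234640, giving 3n² − 2n − 234640 = 0.
So n = (2 + 1678) / 6 = 1680/6 = 280.
Check: 280·(3·280 − 2) = 234640. ✓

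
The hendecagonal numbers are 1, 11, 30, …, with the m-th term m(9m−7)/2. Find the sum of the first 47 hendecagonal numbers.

156792

Σ i(9i−7)/2 = (9Σi² − 7Σi) / 2 over i = 1..47.
Σi = 1128 and Σi² = 35720.
(9·35720 − 7·1128) / 2 = 313584/2 = 156792.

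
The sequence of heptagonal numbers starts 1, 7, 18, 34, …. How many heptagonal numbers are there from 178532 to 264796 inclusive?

The n-th heptagonal number is n(5n−3)/2.
Smallest index with value ≥ 178532: n = 268 (giving 179158).
Largest index with value ≤ 264796: n = 325 (giving 263575).
Indices 268 through 325: 58 terms.

58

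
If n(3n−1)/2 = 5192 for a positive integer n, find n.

59

Set n(3n−1)/2 = 5192, giving 3n² − n − 10384 = 0.
So n = (1 + 353) / 6 = 354/6 = 59.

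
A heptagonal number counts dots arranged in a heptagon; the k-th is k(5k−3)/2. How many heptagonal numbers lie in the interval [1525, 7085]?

The n-th heptagonal number is n(5n−3)/2.
Smallest index with value ≥ 1525: n = 25 (giving 1525).
Largest index with value ≤ 7085: n = 53 (giving 6943).
Indices 25 through 53: 29 terms.

29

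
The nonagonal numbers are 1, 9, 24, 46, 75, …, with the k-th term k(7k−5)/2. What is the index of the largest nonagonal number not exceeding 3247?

Solve n(7n−5)/2 ≤ 3247 for integer n.
n = 30 gives 3075 ≤ 3247, while n = 31 gives 3286 > 3247; so the answer is index 30.

30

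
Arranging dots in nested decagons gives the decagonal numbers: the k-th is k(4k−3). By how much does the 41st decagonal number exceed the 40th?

Consecutive decagonal numbers differ by 8n − 7: here 8·41 − 7 = 321.

321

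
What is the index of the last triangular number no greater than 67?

11

Solve n(n+1)/2 ≤ 67 for integer n.
n = 11 gives 66 ≤ 67, while n = 12 gives 78 > 67; so the answer is index 11.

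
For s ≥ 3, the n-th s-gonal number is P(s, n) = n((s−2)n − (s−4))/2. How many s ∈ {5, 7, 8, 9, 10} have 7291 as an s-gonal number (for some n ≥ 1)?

1

s = 5: P(5, 69) = 7107 and P(5, 70) = 7315; 7291 is not s-gonal.
s = 7: P(7, 54) = 7209 and P(7, 55) = 7480; 7291 is not s-gonal.
s = 8: P(8, 49) = 7105 and P(8, 50) = 7400; 7291 is not s-gonal.
s = 9: P(9, 46) = 7291. ✓
s = 10: P(10, 43) = 7267 and P(10, 44) = 7612; 7291 is not s-gonal.
Hits: s ∈ {9} → 1.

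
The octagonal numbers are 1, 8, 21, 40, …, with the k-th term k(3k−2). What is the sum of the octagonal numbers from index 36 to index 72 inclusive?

332334

Σ i(3i−2) = 3Σi² − 2Σi over i = 36..72.
Σi = 2628 − 630 = 1998 and Σi² = 127020 − 14910 = 112110.
3·112110 − 2·1998 = 332334.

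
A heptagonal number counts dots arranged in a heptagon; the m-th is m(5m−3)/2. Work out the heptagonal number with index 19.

874

The 19th heptagonal number is n(5n−3)/2 with n = 19.
19·(5·19 − 3)/2 = 19·92/2 = 19·46 = 874.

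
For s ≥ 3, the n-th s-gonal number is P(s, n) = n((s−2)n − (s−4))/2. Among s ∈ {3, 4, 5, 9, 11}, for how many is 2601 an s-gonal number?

1

s = 3: P(3, 71) = 2556 and P(3, 72) = 2628; 2601 is not s-gonal.
s = 4: P(4, 51) = 2601. ✓
s = 5: P(5, 41) = 2501 and P(5, 42) = 2625; 2601 is not s-gonal.
s = 9: P(9, 27) = 2484 and P(9, 28) = 2674; 2601 is not s-gonal.
s = 11: P(11, 24) = 2508 and P(11, 25) = 2725; 2601 is not s-gonal.
Hits: s ∈ {4} → 1.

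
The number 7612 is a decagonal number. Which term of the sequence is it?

44

Set n(4n−3) = 7612, giving 4n² − 3n − 7612 = 0.
The discriminant is 9 + 16·7612 = 121801, and √121801 = 349.
So n = (3 + 349) / 8 = 352/8 = 44.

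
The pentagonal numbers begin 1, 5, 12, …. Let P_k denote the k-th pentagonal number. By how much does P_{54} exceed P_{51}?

54·(3·54 − 1)/2 = 4347 and 51·(3·51 − 1)/2 = 3876.
Difference: 4347 − 3876 = 471.

471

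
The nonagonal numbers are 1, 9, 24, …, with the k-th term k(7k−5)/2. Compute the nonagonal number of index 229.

The 229th nonagonal number is n(7n−5)/2 with n = 229.
229·(7·229 − 5)/2 = 229·1598/2 = 229·799 = 182971.

182971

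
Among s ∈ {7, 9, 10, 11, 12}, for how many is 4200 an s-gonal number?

1

s = 7: P(7, 41) = 4141 and P(7, 42) = 4347; 4200 is not s-gonal.
s = 9: P(9, 35) = 4200. ✓
s = 10: P(10, 32) = 4000 and P(10, 33) = 4257; 4200 is not s-gonal.
s = 11: P(11, 30) = 3945 and P(11, 31) = 4216; 4200 is not s-gonal.
s = 12: P(12, 29) = 4089 and P(12, 30) = 4380; 4200 is not s-gonal.
Hits: s ∈ {9} → 1.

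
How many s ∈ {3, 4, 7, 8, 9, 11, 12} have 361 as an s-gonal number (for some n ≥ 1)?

1

s = 3: P(3, 26) = 351 and P(3, 27) = 378; 361 is not s-gonal.
s = 4: P(4, 19) = 361. ✓
s = 7: P(7, 12) = 342 and P(7, 13) = 403; 361 is not s-gonal.
s = 8: P(8, 11) = 341 and P(8, 12) = 408; 361 is not s-gonal.
s = 9: P(9, 10) = 325 and P(9, 11) = 396; 361 is not s-gonal.
s = 11: P(11, 9) = 333 and P(11, 10) = 415; 361 is not s-gonal.
s = 12: P(12, 8) = 288 and P(12, 9) = 369; 361 is not s-gonal.
Hits: s ∈ {4} → 1.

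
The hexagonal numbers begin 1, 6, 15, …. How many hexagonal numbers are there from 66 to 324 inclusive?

The n-th hexagonal number is n(2n−1).
Smallest index with value ≥ 66: n = 6 (giving 66).
Largest index with value ≤ 324: n = 12 (giving 276).
Indices 6 through 12: 7 terms.

7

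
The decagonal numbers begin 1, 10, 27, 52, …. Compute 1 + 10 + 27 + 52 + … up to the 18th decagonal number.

Σ i(4i−3) = 4Σi² − 3Σi over i = 1..18.
Σi = 171 and Σi² = 2109.
4·2109 − 3·171 = 7923.

7923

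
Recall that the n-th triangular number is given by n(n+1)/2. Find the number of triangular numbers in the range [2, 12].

The n-th triangular number is n(n+1)/2.
Smallest index with value ≥ 2: n = 2 (giving 3).
Largest index with value ≤ 12: n = 4 (giving 10).
Indices 2 through 4: 3 terms.

3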